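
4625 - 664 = 3961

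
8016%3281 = 1454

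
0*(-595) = 0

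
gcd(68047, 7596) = 1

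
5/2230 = 1/446 ≈ 0.00224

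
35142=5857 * 6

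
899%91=80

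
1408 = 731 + 677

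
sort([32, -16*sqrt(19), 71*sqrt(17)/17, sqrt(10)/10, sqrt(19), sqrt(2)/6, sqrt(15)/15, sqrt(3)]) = [-16*sqrt(19), sqrt(2)/6, sqrt(15)/15, sqrt(10)/10, sqrt(3), sqrt(19), 71*sqrt(17)/17, 32]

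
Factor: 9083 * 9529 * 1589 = 7^1 * 13^1 * 31^1 * 227^1 * 293^1 * 733^1 = 137530980223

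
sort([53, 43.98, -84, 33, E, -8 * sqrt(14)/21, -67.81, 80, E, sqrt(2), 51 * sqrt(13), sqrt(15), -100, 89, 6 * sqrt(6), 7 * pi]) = [-100, -84, -67.81, -8 * sqrt(14)/21, sqrt(2), E, E, sqrt(15), 6 * sqrt(6), 7 * pi, 33, 43.98, 53, 80, 89, 51 * sqrt(13)]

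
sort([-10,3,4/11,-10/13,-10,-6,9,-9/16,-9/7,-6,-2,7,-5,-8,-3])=[-10,-10,-8,-6,-6,-5,-3,-2,-9/7,-10/13,-9/16,4/11,3,7,9]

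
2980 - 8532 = -5552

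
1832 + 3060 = 4892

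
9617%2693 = 1538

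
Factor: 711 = 3^2 * 79^1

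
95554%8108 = 6366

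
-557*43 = -23951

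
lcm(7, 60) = 420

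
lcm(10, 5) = 10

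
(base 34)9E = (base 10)320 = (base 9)385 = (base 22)EC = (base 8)500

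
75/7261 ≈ 0.0103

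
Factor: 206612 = 2^2 * 7^1 * 47^1 * 157^1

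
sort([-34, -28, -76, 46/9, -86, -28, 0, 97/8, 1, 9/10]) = [-86, -76, -34, -28, -28, 0, 9/10, 1, 46/9, 97/8]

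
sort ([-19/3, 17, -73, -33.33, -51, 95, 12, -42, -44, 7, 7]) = [-73, -51, -44, -42, -33.33, -19/3, 7, 7, 12, 17, 95]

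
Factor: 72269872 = 2^4*61^1*74047^1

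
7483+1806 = 9289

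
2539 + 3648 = 6187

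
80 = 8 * 10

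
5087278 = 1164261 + 3923017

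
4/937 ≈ 0.00427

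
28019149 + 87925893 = 115945042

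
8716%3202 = 2312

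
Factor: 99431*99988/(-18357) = -1*2^2*3^(-1)*7^1*29^(-1)*211^(-1)*3571^1*99431^1 = -9941906828/18357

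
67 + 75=142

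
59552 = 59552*1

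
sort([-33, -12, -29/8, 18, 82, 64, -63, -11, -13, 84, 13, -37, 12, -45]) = [-63, -45, -37, -33, -13, -12, -11, -29/8, 12, 13, 18, 64, 82, 84]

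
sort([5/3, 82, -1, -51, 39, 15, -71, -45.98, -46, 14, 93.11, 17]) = [-71, -51, -46, -45.98, -1, 5/3, 14, 15, 17, 39, 82, 93.11]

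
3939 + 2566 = 6505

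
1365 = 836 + 529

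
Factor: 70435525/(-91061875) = -1*5^(-2)*367^(-1)*397^(-1)*2817421^1 = -2817421/3642475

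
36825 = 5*7365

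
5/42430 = 1/8486 ≈ 0.000118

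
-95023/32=-2969 - 15/32 ≈ -2969.47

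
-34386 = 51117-85503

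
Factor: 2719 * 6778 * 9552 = 2^5 * 3^1 * 199^1 * 2719^1 * 3389^1 = 176037456864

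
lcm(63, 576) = 4032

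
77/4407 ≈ 0.0175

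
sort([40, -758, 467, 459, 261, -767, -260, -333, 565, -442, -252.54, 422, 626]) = [-767, -758, -442, -333, -260, -252.54, 40, 261, 422, 459, 467, 565, 626]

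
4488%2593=1895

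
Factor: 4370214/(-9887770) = -1*3^1*5^(-1)*631^(-1)*1567^(-1)*728369^1 = -2185107/4943885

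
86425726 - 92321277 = -5895551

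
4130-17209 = -13079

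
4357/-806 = -5-327/806 ≈ -5.41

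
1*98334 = 98334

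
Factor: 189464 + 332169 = 7^1 * 43^1 * 1733^1 = 521633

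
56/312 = 7/39≈0.179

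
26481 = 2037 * 13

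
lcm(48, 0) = 0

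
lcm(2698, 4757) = 180766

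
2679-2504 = 175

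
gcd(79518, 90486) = 2742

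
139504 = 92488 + 47016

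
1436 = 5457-4021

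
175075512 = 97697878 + 77377634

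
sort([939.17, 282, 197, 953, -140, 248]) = [-140, 197, 248, 282, 939.17, 953]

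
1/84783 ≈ 0.0000118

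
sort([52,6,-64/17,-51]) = [-51,-64/17,6,52]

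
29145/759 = 9715/253 ≈ 38.40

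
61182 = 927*66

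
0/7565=0=0.00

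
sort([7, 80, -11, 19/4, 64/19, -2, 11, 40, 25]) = [-11, -2, 64/19, 19/4, 7, 11, 25, 40, 80]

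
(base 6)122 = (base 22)26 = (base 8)62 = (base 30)1k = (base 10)50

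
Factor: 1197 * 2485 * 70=2^1 * 3^2 * 5^2 * 7^3 * 19^1 * 71^1=208218150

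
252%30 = 12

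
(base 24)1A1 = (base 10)817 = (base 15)397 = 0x331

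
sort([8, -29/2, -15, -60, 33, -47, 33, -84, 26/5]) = [-84, -60, -47, -15, -29/2, 26/5, 8, 33, 33]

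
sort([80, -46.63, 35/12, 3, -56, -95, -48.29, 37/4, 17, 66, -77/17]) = [-95, -56, -48.29, -46.63, -77/17, 35/12, 3, 37/4, 17, 66, 80]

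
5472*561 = 3069792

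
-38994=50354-89348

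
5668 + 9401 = 15069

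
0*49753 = 0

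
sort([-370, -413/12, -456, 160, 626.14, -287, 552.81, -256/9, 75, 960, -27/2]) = [-456, -370, -287, -413/12, -256/9, -27/2, 75, 160, 552.81, 626.14, 960]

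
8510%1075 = 985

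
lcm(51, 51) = 51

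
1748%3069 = 1748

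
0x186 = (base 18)13c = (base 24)g6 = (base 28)dq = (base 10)390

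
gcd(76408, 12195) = 1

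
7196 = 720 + 6476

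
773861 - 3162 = 770699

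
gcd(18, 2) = 2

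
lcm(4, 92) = 92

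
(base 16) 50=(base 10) 80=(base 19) 44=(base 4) 1100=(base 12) 68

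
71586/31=2309 + 7/31 ≈ 2309.23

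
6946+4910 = 11856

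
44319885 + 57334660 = 101654545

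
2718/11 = 247 + 1/11 ≈ 247.09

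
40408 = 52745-12337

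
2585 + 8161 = 10746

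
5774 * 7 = 40418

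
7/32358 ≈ 0.000216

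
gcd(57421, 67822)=1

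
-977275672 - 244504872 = -1221780544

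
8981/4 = 2245+1/4 = 2245.25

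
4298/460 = 2149/230 ≈ 9.34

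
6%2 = 0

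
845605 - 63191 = 782414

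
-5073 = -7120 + 2047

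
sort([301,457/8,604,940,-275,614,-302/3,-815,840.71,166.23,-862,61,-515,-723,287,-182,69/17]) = [-862,-815,-723,-515,-275,-182,-302/3,69/17,457/8,61,166.23,287,301,604,614,840.71,940]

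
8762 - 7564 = 1198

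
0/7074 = 0 = 0.00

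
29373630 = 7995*3674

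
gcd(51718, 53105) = 19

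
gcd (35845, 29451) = 1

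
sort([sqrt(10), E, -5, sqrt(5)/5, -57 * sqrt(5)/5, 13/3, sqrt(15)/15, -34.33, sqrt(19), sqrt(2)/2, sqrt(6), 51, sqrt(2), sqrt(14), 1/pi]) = [-34.33, -57 * sqrt(5)/5, -5, sqrt(15)/15, 1/pi, sqrt(5)/5, sqrt(2)/2, sqrt(2), sqrt(6), E, sqrt(10), sqrt(14), 13/3, sqrt(19), 51]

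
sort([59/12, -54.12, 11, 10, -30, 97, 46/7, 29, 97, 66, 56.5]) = [-54.12, -30, 59/12, 46/7, 10, 11, 29, 56.5, 66, 97, 97]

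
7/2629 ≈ 0.00266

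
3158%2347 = 811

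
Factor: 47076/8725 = 2^2 * 3^1 * 5^(-2) * 349^(-1) * 3923^1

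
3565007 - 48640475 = -45075468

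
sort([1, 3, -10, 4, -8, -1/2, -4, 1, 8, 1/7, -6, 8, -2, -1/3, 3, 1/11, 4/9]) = [-10, -8, -6, -4, -2, -1/2, -1/3, 1/11, 1/7, 4/9, 1, 1, 3, 3, 4, 8, 8]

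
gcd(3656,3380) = 4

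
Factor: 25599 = 3^1*7^1*23^1*53^1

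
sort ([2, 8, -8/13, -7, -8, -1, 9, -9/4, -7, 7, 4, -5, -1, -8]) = [-8, -8, -7, -7, -5, -9/4, -1, -1, -8/13, 2, 4, 7, 8, 9]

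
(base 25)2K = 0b1000110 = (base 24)2M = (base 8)106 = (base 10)70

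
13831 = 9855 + 3976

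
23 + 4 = 27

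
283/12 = 23+7/12 ≈ 23.58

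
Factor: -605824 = -1*2^7*4733^1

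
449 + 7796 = 8245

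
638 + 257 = 895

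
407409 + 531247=938656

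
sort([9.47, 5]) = [5, 9.47]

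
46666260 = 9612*4855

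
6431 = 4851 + 1580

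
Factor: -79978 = -1 * 2^1 * 39989^1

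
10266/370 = 27 + 138/185 ≈ 27.75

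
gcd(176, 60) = 4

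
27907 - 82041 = -54134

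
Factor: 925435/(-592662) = -1 * 2^(-1) * 3^(-1) * 5^1 * 103^(-1) * 193^1 = -965/618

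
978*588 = 575064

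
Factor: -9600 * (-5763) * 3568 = 2^11 * 3^2 * 5^2 * 17^1 * 113^1 * 223^1 = 197398886400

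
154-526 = -372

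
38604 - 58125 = -19521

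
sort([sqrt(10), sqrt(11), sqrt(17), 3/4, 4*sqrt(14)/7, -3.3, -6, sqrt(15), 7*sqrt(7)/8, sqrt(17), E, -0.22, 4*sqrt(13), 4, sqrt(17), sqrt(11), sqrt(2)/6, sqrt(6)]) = [-6, -3.3, -0.22, sqrt(2)/6, 3/4, 4*sqrt(14)/7, 7*sqrt(7)/8, sqrt(6), E, sqrt(10), sqrt(11), sqrt(11), sqrt(15), 4, sqrt(17), sqrt(17), sqrt(17), 4*sqrt(13)]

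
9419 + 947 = 10366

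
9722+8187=17909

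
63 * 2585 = 162855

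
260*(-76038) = -19769880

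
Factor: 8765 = 5^1*1753^1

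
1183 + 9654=10837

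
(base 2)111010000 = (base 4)13100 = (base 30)fe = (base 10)464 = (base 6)2052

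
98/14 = 7 = 7.00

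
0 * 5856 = 0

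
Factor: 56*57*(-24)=-1*2^6*3^2*7^1*19^1=-76608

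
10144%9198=946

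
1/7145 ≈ 0.000140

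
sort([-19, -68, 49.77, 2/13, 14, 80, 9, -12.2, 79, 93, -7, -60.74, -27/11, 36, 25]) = [-68, -60.74, -19, -12.2, -7, -27/11, 2/13, 9, 14, 25, 36, 49.77, 79, 80, 93]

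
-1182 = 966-2148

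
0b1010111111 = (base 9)861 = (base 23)17d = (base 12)4a7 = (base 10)703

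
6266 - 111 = 6155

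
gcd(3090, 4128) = 6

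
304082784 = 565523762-261440978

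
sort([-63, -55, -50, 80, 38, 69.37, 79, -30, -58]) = [-63, -58, -55, -50, -30, 38, 69.37, 79, 80]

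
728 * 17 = 12376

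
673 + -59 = 614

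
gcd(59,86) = 1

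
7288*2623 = 19116424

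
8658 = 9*962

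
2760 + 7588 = 10348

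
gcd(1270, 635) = 635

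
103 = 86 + 17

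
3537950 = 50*70759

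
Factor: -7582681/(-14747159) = 7^(-1)*2106737^(-1)*7582681^1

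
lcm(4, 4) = 4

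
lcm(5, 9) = 45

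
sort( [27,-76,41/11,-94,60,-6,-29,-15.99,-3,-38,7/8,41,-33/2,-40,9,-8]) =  [-94,-76,-40,-38,-29,-33/2,-15.99,-8,-6,-3,7/8,41/11,9,27,41,60]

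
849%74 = 35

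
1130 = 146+984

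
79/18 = 4 + 7/18 ≈ 4.39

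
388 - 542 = -154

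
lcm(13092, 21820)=65460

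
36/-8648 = -9/2162 ≈ -0.00416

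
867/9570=289/3190 ≈ 0.0906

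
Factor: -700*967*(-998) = 2^3*5^2*7^1*499^1*967^1 = 675546200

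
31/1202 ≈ 0.0258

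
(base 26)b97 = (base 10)7677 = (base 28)9m5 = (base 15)241c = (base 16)1dfd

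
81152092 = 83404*973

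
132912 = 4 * 33228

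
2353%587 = 5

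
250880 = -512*(-490)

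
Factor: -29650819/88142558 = -1*2^(-1)*7^(-1)*11^1*19^(-1)*61^1*229^(-1)*1447^(-1)*44189^1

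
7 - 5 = 2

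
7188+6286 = 13474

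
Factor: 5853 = 3^1*1951^1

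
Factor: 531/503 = 3^2 * 59^1 * 503^(-1) 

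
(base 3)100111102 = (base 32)6ob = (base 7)26120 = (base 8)15413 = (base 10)6923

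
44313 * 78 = 3456414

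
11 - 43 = -32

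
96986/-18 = -5388 - 1/9 ≈ -5388.11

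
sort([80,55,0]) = [0,55,80]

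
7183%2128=799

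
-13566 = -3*4522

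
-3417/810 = -4 - 59/270 ≈ -4.22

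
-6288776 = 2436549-8725325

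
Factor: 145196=2^2*36299^1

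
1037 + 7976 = 9013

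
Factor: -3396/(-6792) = 2^(-1) = 1/2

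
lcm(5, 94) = 470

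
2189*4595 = 10058455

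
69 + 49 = 118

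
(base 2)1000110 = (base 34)22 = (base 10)70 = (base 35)20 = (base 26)2i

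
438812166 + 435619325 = 874431491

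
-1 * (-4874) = 4874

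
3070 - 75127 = -72057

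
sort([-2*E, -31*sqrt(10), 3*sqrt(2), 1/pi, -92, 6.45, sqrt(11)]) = [-31*sqrt(10), -92, -2*E, 1/pi, sqrt(11), 3*sqrt(2), 6.45]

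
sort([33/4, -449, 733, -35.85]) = [-449, -35.85, 33/4, 733]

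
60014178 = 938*63981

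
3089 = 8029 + -4940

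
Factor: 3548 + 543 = 4091^1 = 4091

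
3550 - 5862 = -2312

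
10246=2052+8194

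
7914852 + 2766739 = 10681591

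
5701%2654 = 393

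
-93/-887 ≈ 0.105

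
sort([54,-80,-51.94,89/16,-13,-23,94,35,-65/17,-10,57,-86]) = [-86,-80,-51.94,-23,-13,-10,-65/17,89/16,35,54,57,94]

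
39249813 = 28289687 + 10960126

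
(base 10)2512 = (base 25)40c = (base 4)213100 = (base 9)3401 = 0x9d0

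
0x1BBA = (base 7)26460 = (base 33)6H3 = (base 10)7098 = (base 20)HEI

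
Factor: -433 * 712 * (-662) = 2^4 * 89^1 * 331^1 * 433^1 = 204091952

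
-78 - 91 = -169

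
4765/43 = 110 + 35/43 ≈ 110.81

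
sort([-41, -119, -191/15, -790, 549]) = [-790, -119, -41, -191/15, 549]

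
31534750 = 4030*7825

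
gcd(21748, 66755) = 1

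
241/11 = 21 + 10/11 ≈ 21.91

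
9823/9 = 1091 + 4/9 ≈ 1091.44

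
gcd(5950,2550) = 850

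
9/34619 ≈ 0.000260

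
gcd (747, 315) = 9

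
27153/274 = 99 + 27/274 ≈ 99.10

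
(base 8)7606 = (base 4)332012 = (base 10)3974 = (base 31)446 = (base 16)f86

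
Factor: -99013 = -1*99013^1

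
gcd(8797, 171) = 19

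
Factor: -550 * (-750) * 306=2^3 * 3^3 * 5^5 * 11^1 * 17^1=126225000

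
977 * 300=293100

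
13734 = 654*21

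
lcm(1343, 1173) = 92667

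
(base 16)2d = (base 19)27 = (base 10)45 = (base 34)1b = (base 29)1g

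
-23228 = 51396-74624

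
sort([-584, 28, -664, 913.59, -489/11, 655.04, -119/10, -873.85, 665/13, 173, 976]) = [-873.85, -664, -584, -489/11, -119/10, 28, 665/13, 173, 655.04, 913.59, 976]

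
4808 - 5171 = -363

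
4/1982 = 2/991 ≈ 0.00202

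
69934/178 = 392 + 79/89 ≈ 392.89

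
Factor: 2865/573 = 5^1 = 5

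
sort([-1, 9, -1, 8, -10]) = [-10, -1, -1, 8, 9]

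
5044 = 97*52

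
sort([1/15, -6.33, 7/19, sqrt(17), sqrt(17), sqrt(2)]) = [-6.33, 1/15, 7/19, sqrt(2), sqrt(17), sqrt(17)]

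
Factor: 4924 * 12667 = 2^2 * 53^1 * 239^1 * 1231^1 = 62372308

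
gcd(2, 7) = 1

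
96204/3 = 32068 = 32068.00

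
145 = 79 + 66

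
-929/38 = -24 - 17/38 ≈ -24.45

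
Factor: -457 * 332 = -1 * 2^2 * 83^1 * 457^1 = -151724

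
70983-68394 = 2589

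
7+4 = 11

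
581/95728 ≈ 0.00607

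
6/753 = 2/251 ≈ 0.00797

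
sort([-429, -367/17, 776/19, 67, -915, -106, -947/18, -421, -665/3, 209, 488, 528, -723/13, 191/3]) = [-915, -429, -421, -665/3, -106, -723/13, -947/18, -367/17, 776/19, 191/3, 67, 209, 488, 528]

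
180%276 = 180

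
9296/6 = 4648/3≈1549.33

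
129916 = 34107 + 95809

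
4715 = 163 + 4552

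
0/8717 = 0 = 0.00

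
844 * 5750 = 4853000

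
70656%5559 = 3948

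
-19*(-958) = 18202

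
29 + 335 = 364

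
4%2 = 0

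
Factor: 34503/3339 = 3^(-1)*31^1 = 31/3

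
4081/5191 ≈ 0.786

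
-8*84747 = -677976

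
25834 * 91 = 2350894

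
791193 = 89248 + 701945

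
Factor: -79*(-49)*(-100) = -1*2^2*5^2*7^2*79^1 = -387100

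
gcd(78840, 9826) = 2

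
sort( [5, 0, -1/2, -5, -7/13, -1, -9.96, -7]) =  [-9.96, -7, -5, -1, -7/13, -1/2, 0, 5]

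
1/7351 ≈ 0.000136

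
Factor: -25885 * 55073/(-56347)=5^1 * 29^(-2) * 31^1 * 67^(-1) * 167^1 * 55073^1=1425564605/56347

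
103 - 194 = -91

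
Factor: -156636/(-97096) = 2^(-1)*3^2*19^1*53^(-1) = 171/106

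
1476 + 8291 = 9767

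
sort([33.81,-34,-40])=[-40,-34,33.81]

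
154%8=2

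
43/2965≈0.0145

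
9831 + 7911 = 17742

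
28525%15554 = 12971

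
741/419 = 1 + 322/419 ≈ 1.77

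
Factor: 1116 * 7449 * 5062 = 2^3 * 3^3 * 13^1 * 31^1 * 191^1 * 2531^1 = 42080831208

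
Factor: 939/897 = 13^(-1)*23^(-1)*313^1 = 313/299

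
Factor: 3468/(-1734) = -1*2^1 = -2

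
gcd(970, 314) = 2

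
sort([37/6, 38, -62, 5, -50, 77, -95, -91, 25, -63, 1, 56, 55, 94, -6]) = [-95, -91, -63, -62, -50, -6, 1, 5, 37/6, 25, 38, 55, 56, 77, 94]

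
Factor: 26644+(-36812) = -1 * 2^3 * 31^1 * 41^1 = -10168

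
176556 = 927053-750497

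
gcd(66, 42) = 6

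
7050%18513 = 7050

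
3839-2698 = 1141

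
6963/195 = 2321/65 ≈ 35.71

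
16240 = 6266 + 9974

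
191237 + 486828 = 678065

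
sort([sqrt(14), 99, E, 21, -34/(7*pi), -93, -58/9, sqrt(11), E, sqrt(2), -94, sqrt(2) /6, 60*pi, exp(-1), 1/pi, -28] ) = [-94, -93, -28, -58/9, -34/(7*pi), sqrt(2) /6, 1/pi, exp(-1), sqrt(2), E, E, sqrt(11), sqrt(14), 21, 99, 60*pi] 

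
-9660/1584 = -805/132 ≈ -6.10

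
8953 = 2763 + 6190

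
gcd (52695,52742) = 1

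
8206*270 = 2215620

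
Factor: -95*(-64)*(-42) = -1*2^7*3^1*5^1*7^1*19^1 = -255360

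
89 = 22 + 67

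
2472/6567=824/2189 ≈ 0.376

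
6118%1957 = 247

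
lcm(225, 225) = 225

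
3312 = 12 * 276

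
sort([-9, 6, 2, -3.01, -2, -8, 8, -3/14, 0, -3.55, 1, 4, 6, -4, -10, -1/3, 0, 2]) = [-10, -9, -8, -4, -3.55, -3.01, -2, -1/3, -3/14, 0, 0, 1, 2, 2, 4, 6, 6, 8]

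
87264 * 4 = 349056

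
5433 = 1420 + 4013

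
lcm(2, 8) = 8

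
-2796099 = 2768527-5564626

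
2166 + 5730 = 7896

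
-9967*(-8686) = 86573362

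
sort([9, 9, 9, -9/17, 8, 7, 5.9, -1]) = [-1, -9/17, 5.9, 7, 8, 9, 9, 9]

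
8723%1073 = 139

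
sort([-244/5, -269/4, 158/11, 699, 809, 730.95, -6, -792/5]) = [-792/5, -269/4, -244/5, -6, 158/11, 699, 730.95, 809]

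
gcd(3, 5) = 1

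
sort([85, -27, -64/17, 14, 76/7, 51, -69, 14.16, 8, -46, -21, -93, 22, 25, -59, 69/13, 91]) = [-93, -69, -59, -46, -27, -21, -64/17, 69/13, 8, 76/7, 14, 14.16, 22, 25, 51, 85, 91]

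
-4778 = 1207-5985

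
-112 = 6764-6876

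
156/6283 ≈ 0.0248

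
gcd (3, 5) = 1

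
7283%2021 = 1220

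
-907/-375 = 2+157/375 ≈ 2.42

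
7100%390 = 80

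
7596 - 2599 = 4997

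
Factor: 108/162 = 2^1 * 3^ (-1) = 2/3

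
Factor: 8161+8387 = 2^2*3^1*7^1*197^1 = 16548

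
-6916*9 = -62244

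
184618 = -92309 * (-2)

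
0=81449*0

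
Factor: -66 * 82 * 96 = -1 * 2^7 * 3^2 * 11^1 * 41^1 = -519552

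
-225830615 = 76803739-302634354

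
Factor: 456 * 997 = 2^3 * 3^1 * 19^1 * 997^1 = 454632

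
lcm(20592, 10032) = 391248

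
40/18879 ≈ 0.00212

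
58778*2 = 117556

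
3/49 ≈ 0.0612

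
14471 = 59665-45194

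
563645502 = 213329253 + 350316249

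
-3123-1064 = -4187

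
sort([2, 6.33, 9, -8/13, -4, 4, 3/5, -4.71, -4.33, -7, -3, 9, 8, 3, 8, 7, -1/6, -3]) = [-7, -4.71, -4.33, -4, -3, -3, -8/13, -1/6, 3/5, 2, 3, 4, 6.33, 7, 8, 8, 9, 9]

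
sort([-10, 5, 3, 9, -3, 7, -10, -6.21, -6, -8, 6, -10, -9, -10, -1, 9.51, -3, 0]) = [-10, -10, -10, -10, -9, -8, -6.21, -6, -3, -3, -1, 0, 3, 5, 6, 7, 9, 9.51]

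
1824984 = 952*1917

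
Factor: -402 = -1 * 2^1 * 3^1 * 67^1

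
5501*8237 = 45311737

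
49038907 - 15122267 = 33916640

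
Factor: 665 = 5^1 * 7^1 * 19^1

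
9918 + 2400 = 12318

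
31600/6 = 15800/3 ≈ 5266.67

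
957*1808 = 1730256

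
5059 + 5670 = 10729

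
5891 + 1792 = 7683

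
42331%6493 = 3373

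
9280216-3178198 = 6102018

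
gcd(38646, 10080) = 18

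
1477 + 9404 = 10881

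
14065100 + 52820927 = 66886027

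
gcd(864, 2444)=4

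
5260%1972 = 1316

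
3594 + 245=3839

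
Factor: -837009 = -1 * 3^2 * 93001^1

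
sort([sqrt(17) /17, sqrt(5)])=[sqrt(17) /17, sqrt(5)]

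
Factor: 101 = 101^1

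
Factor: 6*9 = 2^1*3^3 = 54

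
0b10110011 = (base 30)5t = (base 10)179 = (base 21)8b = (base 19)98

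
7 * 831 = 5817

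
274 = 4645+-4371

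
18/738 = 1/41 ≈ 0.0244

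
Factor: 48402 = 2^1 * 3^2 * 2689^1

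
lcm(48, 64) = 192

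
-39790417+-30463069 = -70253486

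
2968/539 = 5 + 39/77 ≈ 5.51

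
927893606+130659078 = 1058552684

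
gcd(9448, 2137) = 1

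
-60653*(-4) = 242612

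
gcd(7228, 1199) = 1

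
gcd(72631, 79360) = 1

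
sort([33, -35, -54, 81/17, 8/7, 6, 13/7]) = [-54, -35, 8/7, 13/7, 81/17, 6, 33]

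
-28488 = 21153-49641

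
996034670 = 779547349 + 216487321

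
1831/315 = 5+256/315 ≈ 5.81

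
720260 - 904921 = -184661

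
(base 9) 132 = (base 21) 55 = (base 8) 156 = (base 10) 110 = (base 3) 11002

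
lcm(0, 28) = 0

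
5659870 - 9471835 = -3811965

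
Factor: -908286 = -1*2^1*3^1*151381^1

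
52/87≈0.598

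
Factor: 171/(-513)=-1*3^(-1)=-1/3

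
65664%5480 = 5384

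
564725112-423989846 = 140735266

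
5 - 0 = 5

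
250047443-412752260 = -162704817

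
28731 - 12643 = 16088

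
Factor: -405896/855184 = -1*2^(-1)*11^(-1)*43^(-1)*449^1 = -449/946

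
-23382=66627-90009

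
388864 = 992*392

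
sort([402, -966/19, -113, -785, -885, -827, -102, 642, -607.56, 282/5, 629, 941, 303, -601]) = [-885, -827, -785, -607.56, -601, -113, -102, -966/19, 282/5, 303, 402, 629, 642, 941]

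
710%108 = 62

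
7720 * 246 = 1899120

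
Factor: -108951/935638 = -1 * 2^(-1) * 3^1 * 11^(-1) * 23^1 * 71^(-1) * 599^(-1) * 1579^1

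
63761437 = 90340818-26579381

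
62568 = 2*31284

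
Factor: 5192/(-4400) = -1 * 2^(-1) * 5^(-2) * 59^1 = -59/50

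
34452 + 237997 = 272449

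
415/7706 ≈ 0.0539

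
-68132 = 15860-83992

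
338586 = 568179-229593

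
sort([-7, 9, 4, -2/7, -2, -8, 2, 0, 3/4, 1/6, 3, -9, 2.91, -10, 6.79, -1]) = [-10, -9, -8, -7, -2, -1, -2/7, 0, 1/6, 3/4, 2, 2.91, 3, 4, 6.79, 9]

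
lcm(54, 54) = 54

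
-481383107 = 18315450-499698557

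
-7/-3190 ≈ 0.00219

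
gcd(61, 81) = 1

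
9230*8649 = 79830270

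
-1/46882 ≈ -0.0000213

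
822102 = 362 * 2271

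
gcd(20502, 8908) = 34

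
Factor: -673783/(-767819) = 11^1*13^(-1)*59063^(-1)*61253^1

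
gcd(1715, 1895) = 5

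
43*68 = 2924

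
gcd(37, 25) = 1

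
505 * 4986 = 2517930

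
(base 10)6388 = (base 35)57i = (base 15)1d5d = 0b1100011110100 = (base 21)ea4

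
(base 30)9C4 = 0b10000100010000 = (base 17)1C4F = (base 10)8464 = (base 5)232324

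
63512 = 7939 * 8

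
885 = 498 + 387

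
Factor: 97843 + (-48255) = 2^2*7^2*11^1*23^1 = 49588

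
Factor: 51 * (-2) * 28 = -1 * 2^3 * 3^1 * 7^1 * 17^1 = -2856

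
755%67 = 18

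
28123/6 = 4687+1/6 ≈ 4687.17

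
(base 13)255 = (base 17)170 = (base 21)j9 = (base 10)408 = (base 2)110011000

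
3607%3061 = 546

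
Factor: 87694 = 2^1 * 163^1 * 269^1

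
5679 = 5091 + 588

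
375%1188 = 375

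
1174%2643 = 1174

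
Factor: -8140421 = -1 * 8140421^1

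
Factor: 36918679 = 7^1*17^1*199^1*1559^1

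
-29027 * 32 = -928864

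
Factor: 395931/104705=3^1*5^(-1)*43^(-1)*271^1=813/215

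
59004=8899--50105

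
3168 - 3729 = -561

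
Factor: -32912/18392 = -1*2^1*17^1*19^(-1) = -34/19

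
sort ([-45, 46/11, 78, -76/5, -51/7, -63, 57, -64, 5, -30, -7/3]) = [-64, -63, -45, -30, -76/5, -51/7, -7/3, 46/11, 5, 57, 78]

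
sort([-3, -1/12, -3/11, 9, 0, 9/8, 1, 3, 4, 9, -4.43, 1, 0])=[-4.43, -3, -3/11, -1/12, 0, 0, 1, 1, 9/8, 3, 4, 9, 9]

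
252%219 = 33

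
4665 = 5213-548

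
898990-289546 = 609444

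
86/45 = 1+41/45 ≈ 1.91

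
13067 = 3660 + 9407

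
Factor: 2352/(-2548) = -1*2^2*3^1*13^(-1) = -12/13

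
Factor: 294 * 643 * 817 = 2^1 * 3^1 * 7^2 * 19^1 * 43^1 * 643^1 = 154447314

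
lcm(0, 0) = 0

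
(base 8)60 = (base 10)48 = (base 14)36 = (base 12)40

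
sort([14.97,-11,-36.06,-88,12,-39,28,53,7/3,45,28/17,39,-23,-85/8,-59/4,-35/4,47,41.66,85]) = [-88,-39,-36.06,-23,-59/4,-11,-85/8,-35/4,28/17,7/3,12,14.97,28,39,41.66,45,47,53,85]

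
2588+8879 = 11467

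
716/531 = 1+185/531 ≈ 1.35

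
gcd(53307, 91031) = 1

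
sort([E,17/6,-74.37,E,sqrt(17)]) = [-74.37,E,E,17/6,sqrt(17)]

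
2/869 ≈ 0.00230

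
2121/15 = 707/5 = 141.40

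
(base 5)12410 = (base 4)33110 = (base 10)980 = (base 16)3d4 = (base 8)1724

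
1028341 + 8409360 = 9437701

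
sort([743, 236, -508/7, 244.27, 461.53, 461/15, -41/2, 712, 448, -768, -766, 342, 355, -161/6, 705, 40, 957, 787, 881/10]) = [-768, -766, -508/7, -161/6, -41/2, 461/15, 40, 881/10, 236, 244.27, 342, 355, 448, 461.53, 705, 712, 743, 787, 957]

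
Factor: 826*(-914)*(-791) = 2^2*7^2*59^1*113^1*457^1 = 597176524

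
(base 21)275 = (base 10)1034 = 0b10000001010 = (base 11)860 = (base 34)ue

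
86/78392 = 43/39196 ≈ 0.00110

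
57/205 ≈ 0.278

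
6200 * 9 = 55800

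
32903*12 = 394836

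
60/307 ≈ 0.195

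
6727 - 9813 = -3086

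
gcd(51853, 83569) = 1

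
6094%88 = 22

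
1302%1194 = 108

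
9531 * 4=38124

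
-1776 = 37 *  (-48)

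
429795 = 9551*45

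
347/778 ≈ 0.446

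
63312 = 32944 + 30368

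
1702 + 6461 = 8163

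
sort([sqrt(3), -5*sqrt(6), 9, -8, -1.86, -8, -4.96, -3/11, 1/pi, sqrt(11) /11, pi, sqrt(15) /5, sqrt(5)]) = [-5*sqrt(6), -8, -8, -4.96, -1.86, -3/11, sqrt(11) /11, 1/pi, sqrt(15) /5, sqrt(3), sqrt(5), pi, 9]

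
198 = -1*(-198)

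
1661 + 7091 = 8752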